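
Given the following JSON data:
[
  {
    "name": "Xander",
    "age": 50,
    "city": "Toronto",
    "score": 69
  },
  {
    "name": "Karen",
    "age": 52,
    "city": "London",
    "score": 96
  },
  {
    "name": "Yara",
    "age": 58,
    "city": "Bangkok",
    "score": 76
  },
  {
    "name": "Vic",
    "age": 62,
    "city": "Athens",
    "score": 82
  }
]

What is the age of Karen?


Looking up record where name = Karen
Record index: 1
Field 'age' = 52

ANSWER: 52


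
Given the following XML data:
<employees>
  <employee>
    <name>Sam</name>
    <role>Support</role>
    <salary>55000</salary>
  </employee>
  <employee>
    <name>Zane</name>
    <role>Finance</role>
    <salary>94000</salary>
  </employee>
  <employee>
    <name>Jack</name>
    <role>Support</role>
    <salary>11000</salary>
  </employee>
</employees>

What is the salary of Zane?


Searching for <employee> with <name>Zane</name>
Found at position 2
<salary>94000</salary>

ANSWER: 94000


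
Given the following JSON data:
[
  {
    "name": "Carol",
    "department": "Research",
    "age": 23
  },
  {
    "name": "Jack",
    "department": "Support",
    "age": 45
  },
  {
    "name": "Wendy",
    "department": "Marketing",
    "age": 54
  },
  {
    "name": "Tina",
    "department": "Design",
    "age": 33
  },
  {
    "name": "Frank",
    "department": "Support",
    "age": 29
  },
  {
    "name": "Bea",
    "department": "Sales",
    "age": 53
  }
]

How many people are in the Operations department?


Scanning records for department = Operations
  No matches found
Count: 0

ANSWER: 0


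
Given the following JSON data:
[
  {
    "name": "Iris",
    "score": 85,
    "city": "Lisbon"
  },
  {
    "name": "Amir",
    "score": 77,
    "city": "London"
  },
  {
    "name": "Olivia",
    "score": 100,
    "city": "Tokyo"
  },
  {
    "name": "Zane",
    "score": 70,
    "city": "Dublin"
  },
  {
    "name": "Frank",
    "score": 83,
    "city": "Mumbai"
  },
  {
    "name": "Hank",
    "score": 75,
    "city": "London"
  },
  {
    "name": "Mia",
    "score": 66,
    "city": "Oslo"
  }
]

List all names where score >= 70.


Filtering records where score >= 70:
  Iris (score=85) -> YES
  Amir (score=77) -> YES
  Olivia (score=100) -> YES
  Zane (score=70) -> YES
  Frank (score=83) -> YES
  Hank (score=75) -> YES
  Mia (score=66) -> no


ANSWER: Iris, Amir, Olivia, Zane, Frank, Hank


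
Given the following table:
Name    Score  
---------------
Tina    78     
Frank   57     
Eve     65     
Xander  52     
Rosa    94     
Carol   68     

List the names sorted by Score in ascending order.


Sorting by Score (ascending):
  Xander: 52
  Frank: 57
  Eve: 65
  Carol: 68
  Tina: 78
  Rosa: 94


ANSWER: Xander, Frank, Eve, Carol, Tina, Rosa


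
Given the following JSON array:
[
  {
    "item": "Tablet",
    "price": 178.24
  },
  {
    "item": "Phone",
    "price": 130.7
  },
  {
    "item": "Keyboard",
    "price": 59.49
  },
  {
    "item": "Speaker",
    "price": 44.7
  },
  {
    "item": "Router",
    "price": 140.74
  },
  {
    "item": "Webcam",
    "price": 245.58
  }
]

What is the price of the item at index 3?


Array index 3 -> Speaker
price = 44.7

ANSWER: 44.7


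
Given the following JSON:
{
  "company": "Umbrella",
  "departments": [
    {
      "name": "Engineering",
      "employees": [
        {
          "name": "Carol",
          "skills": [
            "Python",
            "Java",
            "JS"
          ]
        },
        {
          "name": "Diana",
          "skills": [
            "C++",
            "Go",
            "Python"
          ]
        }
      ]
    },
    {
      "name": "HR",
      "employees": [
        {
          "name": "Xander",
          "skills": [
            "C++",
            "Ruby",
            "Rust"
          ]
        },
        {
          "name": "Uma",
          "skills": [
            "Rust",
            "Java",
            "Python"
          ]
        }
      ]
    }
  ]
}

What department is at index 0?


Path: departments[0].name
Value: Engineering

ANSWER: Engineering


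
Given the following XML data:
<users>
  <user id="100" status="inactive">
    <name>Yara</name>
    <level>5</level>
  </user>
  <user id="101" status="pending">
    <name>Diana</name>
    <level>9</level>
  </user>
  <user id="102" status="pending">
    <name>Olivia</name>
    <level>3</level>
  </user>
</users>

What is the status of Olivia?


Finding user with name = Olivia
user id="102" status="pending"

ANSWER: pending


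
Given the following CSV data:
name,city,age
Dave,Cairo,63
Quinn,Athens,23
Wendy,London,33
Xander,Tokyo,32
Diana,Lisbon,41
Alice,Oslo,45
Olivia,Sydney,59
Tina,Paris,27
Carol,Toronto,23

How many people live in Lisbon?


Scanning city column for 'Lisbon':
  Row 5: Diana -> MATCH
Total matches: 1

ANSWER: 1


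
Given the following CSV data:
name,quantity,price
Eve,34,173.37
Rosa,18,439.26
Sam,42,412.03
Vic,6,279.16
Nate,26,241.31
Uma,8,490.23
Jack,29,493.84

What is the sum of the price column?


Values in 'price' column:
  Row 1: 173.37
  Row 2: 439.26
  Row 3: 412.03
  Row 4: 279.16
  Row 5: 241.31
  Row 6: 490.23
  Row 7: 493.84
Sum = 173.37 + 439.26 + 412.03 + 279.16 + 241.31 + 490.23 + 493.84 = 2529.2

ANSWER: 2529.2


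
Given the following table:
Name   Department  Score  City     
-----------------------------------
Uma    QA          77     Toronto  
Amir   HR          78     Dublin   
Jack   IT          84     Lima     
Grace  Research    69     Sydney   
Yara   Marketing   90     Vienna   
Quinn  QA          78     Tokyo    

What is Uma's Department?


Row 1: Uma
Department = QA

ANSWER: QA


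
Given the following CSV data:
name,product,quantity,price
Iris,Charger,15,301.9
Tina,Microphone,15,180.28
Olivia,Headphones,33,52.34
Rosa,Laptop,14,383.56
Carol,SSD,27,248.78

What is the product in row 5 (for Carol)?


Row 5: Carol
Column 'product' = SSD

ANSWER: SSD


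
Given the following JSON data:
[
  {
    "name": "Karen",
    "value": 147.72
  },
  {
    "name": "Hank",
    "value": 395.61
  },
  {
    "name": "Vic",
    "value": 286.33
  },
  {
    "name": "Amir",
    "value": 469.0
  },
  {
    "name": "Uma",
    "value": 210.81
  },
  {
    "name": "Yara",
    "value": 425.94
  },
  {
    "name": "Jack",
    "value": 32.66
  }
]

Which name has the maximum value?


Comparing values:
  Karen: 147.72
  Hank: 395.61
  Vic: 286.33
  Amir: 469.0
  Uma: 210.81
  Yara: 425.94
  Jack: 32.66
Maximum: Amir (469.0)

ANSWER: Amir


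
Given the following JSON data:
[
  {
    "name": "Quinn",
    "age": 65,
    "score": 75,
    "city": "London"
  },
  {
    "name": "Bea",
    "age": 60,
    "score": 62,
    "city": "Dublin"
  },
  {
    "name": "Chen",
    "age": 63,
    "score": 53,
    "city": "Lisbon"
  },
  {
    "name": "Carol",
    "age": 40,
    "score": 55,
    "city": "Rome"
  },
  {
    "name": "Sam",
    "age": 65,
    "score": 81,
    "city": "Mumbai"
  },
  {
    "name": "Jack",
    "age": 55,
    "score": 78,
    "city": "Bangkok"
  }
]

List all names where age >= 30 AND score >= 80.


Checking both conditions:
  Quinn (age=65, score=75) -> no
  Bea (age=60, score=62) -> no
  Chen (age=63, score=53) -> no
  Carol (age=40, score=55) -> no
  Sam (age=65, score=81) -> YES
  Jack (age=55, score=78) -> no


ANSWER: Sam


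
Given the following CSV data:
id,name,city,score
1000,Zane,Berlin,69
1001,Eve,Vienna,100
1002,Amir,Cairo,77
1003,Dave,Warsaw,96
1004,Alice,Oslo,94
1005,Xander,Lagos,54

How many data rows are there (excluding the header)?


Counting rows (excluding header):
Header: id,name,city,score
Data rows: 6

ANSWER: 6


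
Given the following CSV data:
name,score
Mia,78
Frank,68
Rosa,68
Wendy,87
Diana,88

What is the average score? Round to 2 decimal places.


Scores: 78, 68, 68, 87, 88
Sum = 389
Count = 5
Average = 389 / 5 = 77.80

ANSWER: 77.80


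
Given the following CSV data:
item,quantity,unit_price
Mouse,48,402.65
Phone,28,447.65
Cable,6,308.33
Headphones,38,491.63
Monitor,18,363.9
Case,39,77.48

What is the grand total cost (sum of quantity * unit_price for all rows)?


Computing row totals:
  Mouse: 48 * 402.65 = 19327.2
  Phone: 28 * 447.65 = 12534.2
  Cable: 6 * 308.33 = 1849.98
  Headphones: 38 * 491.63 = 18681.94
  Monitor: 18 * 363.9 = 6550.2
  Case: 39 * 77.48 = 3021.72
Grand total = 19327.2 + 12534.2 + 1849.98 + 18681.94 + 6550.2 + 3021.72 = 61965.24

ANSWER: 61965.24


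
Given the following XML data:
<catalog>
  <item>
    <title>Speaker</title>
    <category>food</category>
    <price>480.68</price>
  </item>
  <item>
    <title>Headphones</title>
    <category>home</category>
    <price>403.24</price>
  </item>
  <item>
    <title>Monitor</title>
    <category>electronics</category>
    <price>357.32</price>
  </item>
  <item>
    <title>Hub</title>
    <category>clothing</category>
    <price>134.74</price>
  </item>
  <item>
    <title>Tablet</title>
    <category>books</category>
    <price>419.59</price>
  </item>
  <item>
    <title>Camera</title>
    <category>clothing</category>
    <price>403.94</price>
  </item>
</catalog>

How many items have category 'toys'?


Scanning <item> elements for <category>toys</category>:
Count: 0

ANSWER: 0


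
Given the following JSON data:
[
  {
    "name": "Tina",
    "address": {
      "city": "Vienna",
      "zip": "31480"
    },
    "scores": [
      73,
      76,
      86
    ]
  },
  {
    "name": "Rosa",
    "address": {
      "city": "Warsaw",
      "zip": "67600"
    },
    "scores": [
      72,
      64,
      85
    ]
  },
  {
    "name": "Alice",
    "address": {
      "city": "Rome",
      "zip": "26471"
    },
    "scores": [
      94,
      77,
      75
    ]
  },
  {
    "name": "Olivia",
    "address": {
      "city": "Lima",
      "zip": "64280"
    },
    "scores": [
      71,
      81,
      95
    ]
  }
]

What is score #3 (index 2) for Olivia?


Path: records[3].scores[2]
Value: 95

ANSWER: 95


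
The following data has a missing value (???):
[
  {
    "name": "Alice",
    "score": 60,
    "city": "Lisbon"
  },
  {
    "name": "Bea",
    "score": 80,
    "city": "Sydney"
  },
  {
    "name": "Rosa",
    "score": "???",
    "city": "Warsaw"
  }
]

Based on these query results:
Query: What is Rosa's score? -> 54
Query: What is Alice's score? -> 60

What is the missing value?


The missing value is Rosa's score
From query: Rosa's score = 54

ANSWER: 54


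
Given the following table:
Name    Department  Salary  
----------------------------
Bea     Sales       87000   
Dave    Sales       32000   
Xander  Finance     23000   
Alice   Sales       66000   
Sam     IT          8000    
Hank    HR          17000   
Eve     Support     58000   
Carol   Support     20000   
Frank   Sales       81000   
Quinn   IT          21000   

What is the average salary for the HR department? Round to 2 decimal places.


HR department members:
  Hank: 17000
Sum = 17000
Count = 1
Average = 17000 / 1 = 17000.00

ANSWER: 17000.00


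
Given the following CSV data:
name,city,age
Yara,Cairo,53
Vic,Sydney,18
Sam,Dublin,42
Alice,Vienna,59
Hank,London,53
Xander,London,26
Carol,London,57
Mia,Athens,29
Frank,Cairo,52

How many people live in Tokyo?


Scanning city column for 'Tokyo':
Total matches: 0

ANSWER: 0


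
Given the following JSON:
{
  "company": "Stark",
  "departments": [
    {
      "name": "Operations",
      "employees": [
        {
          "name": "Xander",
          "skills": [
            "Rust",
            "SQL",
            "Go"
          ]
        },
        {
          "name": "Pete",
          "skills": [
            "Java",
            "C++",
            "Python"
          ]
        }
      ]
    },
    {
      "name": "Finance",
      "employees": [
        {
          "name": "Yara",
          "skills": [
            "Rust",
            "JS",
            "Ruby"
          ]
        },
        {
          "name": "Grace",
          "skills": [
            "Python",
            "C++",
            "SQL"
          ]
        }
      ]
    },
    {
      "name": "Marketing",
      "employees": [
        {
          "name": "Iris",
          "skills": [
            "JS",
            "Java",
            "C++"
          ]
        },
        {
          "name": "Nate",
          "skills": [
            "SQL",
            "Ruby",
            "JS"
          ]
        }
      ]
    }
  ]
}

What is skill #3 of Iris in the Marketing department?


Path: departments[2].employees[0].skills[2]
Value: C++

ANSWER: C++


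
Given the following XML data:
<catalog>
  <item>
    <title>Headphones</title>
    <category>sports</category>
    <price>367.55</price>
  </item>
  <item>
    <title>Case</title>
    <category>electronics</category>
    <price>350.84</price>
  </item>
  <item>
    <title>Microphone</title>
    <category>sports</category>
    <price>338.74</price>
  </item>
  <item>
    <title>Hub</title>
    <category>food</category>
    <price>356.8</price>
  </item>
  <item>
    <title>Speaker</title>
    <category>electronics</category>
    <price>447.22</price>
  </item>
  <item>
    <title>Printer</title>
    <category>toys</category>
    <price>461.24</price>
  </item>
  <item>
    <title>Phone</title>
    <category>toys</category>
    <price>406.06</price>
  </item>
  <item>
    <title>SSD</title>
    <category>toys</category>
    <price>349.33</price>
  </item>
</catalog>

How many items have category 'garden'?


Scanning <item> elements for <category>garden</category>:
Count: 0

ANSWER: 0


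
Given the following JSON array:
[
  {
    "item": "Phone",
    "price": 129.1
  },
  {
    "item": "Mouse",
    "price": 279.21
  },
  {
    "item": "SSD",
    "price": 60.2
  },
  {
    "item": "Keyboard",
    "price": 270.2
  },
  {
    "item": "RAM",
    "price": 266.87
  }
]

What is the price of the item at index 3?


Array index 3 -> Keyboard
price = 270.2

ANSWER: 270.2


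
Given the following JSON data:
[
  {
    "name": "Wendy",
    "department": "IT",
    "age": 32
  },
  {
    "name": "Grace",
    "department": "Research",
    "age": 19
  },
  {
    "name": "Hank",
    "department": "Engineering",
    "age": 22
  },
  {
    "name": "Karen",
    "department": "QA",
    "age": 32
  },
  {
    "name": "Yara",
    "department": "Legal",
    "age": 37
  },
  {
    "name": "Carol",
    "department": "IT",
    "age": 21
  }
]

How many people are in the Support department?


Scanning records for department = Support
  No matches found
Count: 0

ANSWER: 0


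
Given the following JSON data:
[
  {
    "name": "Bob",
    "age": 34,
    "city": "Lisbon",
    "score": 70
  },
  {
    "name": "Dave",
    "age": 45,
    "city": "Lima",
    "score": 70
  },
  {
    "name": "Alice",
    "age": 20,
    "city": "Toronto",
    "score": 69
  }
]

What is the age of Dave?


Looking up record where name = Dave
Record index: 1
Field 'age' = 45

ANSWER: 45


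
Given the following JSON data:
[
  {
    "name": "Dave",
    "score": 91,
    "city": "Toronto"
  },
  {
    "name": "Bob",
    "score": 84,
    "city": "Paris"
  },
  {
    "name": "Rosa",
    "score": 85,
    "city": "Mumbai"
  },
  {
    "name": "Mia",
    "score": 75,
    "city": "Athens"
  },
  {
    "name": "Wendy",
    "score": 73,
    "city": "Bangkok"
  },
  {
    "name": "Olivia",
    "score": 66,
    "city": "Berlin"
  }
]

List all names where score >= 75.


Filtering records where score >= 75:
  Dave (score=91) -> YES
  Bob (score=84) -> YES
  Rosa (score=85) -> YES
  Mia (score=75) -> YES
  Wendy (score=73) -> no
  Olivia (score=66) -> no


ANSWER: Dave, Bob, Rosa, Mia


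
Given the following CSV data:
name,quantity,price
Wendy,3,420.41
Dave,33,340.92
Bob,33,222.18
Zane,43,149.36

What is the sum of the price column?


Values in 'price' column:
  Row 1: 420.41
  Row 2: 340.92
  Row 3: 222.18
  Row 4: 149.36
Sum = 420.41 + 340.92 + 222.18 + 149.36 = 1132.87

ANSWER: 1132.87


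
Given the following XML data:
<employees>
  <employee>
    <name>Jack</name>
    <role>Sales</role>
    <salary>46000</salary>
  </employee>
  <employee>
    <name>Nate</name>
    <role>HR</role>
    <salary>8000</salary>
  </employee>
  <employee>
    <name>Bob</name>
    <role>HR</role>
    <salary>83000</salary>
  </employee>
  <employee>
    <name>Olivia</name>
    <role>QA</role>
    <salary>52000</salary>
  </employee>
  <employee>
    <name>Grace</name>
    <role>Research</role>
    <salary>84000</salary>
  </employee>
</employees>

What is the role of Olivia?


Searching for <employee> with <name>Olivia</name>
Found at position 4
<role>QA</role>

ANSWER: QA


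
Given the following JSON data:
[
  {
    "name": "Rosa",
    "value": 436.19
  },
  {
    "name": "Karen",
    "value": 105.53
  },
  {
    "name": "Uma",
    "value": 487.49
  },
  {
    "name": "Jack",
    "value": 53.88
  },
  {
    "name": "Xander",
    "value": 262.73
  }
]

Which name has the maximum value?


Comparing values:
  Rosa: 436.19
  Karen: 105.53
  Uma: 487.49
  Jack: 53.88
  Xander: 262.73
Maximum: Uma (487.49)

ANSWER: Uma


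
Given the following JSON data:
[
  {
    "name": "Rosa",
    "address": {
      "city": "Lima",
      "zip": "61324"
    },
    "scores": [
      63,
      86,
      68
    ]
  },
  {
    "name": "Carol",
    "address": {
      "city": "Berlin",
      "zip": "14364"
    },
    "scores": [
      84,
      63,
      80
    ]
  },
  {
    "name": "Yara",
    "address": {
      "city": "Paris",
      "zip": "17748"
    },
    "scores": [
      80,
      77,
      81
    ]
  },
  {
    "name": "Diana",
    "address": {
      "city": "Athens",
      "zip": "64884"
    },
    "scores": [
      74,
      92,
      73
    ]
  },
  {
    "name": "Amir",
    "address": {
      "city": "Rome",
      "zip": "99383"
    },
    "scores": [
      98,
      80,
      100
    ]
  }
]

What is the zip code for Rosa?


Path: records[0].address.zip
Value: 61324

ANSWER: 61324


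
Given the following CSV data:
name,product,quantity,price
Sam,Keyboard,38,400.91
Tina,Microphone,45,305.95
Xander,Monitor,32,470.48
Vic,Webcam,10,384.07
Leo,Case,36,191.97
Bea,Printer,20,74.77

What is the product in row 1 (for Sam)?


Row 1: Sam
Column 'product' = Keyboard

ANSWER: Keyboard


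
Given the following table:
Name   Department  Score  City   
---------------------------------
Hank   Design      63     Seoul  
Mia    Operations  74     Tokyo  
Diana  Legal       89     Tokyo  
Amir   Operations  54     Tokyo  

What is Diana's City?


Row 3: Diana
City = Tokyo

ANSWER: Tokyo


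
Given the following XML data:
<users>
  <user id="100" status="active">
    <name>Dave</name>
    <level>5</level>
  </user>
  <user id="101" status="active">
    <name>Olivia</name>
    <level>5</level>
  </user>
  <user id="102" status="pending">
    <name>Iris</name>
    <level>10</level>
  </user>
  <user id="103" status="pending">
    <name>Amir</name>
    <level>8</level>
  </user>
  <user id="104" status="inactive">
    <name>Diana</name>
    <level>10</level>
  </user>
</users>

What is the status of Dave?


Finding user with name = Dave
user id="100" status="active"

ANSWER: active


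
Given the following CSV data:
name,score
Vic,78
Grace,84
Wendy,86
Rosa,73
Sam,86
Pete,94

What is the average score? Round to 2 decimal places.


Scores: 78, 84, 86, 73, 86, 94
Sum = 501
Count = 6
Average = 501 / 6 = 83.50

ANSWER: 83.50


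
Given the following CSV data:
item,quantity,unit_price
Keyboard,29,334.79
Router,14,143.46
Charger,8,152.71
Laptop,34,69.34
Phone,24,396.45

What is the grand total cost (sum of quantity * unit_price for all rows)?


Computing row totals:
  Keyboard: 29 * 334.79 = 9708.91
  Router: 14 * 143.46 = 2008.44
  Charger: 8 * 152.71 = 1221.68
  Laptop: 34 * 69.34 = 2357.56
  Phone: 24 * 396.45 = 9514.8
Grand total = 9708.91 + 2008.44 + 1221.68 + 2357.56 + 9514.8 = 24811.39

ANSWER: 24811.39


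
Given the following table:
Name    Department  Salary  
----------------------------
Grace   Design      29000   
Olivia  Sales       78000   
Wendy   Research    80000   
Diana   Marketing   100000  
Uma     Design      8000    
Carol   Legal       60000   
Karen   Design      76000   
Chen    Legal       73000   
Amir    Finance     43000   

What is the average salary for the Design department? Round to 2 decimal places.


Design department members:
  Grace: 29000
  Uma: 8000
  Karen: 76000
Sum = 113000
Count = 3
Average = 113000 / 3 = 37666.67

ANSWER: 37666.67


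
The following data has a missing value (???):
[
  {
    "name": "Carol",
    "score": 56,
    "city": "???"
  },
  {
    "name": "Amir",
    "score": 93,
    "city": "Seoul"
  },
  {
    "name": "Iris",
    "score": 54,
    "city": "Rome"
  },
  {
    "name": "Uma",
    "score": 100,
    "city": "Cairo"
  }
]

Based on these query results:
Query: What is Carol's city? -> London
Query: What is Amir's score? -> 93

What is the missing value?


The missing value is Carol's city
From query: Carol's city = London

ANSWER: London


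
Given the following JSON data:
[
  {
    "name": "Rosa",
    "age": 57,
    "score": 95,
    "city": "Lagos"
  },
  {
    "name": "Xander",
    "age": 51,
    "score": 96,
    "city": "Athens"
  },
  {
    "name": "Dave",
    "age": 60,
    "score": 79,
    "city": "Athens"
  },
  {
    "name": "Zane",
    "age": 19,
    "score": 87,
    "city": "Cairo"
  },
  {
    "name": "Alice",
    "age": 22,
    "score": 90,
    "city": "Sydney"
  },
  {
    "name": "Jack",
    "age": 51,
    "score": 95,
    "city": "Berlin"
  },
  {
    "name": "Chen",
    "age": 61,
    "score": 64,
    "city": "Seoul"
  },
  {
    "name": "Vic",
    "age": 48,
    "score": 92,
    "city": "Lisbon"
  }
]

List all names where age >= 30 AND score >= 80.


Checking both conditions:
  Rosa (age=57, score=95) -> YES
  Xander (age=51, score=96) -> YES
  Dave (age=60, score=79) -> no
  Zane (age=19, score=87) -> no
  Alice (age=22, score=90) -> no
  Jack (age=51, score=95) -> YES
  Chen (age=61, score=64) -> no
  Vic (age=48, score=92) -> YES


ANSWER: Rosa, Xander, Jack, Vic


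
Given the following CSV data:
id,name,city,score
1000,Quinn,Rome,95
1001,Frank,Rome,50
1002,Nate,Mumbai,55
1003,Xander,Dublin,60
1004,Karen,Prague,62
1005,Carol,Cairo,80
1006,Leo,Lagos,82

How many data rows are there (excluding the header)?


Counting rows (excluding header):
Header: id,name,city,score
Data rows: 7

ANSWER: 7


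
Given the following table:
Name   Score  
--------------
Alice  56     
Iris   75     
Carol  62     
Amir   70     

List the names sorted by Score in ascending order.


Sorting by Score (ascending):
  Alice: 56
  Carol: 62
  Amir: 70
  Iris: 75


ANSWER: Alice, Carol, Amir, Iris


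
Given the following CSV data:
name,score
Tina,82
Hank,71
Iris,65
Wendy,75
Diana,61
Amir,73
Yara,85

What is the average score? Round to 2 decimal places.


Scores: 82, 71, 65, 75, 61, 73, 85
Sum = 512
Count = 7
Average = 512 / 7 = 73.14

ANSWER: 73.14


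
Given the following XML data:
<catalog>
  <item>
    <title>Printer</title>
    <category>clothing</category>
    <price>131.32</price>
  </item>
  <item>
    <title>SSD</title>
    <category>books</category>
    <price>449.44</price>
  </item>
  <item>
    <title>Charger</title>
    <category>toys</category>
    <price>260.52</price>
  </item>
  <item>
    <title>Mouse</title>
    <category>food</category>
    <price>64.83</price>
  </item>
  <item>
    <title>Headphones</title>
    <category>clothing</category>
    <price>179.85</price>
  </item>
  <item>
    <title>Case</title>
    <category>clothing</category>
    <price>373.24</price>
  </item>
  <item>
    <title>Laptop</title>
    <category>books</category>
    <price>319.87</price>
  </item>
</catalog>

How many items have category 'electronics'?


Scanning <item> elements for <category>electronics</category>:
Count: 0

ANSWER: 0


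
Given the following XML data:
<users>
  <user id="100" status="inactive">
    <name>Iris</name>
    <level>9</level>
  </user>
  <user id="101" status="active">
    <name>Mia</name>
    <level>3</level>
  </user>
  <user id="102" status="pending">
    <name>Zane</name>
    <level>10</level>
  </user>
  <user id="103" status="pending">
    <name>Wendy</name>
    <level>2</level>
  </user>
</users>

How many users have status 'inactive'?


Counting users with status='inactive':
  Iris (id=100) -> MATCH
Count: 1

ANSWER: 1


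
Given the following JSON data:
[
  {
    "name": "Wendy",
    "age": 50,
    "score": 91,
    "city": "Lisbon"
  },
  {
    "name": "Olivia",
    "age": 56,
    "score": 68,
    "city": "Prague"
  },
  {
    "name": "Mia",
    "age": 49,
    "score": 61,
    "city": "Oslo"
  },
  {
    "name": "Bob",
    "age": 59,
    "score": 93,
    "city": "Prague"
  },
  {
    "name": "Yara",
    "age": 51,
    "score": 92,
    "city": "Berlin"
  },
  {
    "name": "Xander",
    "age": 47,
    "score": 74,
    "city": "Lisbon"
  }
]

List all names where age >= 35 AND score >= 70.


Checking both conditions:
  Wendy (age=50, score=91) -> YES
  Olivia (age=56, score=68) -> no
  Mia (age=49, score=61) -> no
  Bob (age=59, score=93) -> YES
  Yara (age=51, score=92) -> YES
  Xander (age=47, score=74) -> YES


ANSWER: Wendy, Bob, Yara, Xander


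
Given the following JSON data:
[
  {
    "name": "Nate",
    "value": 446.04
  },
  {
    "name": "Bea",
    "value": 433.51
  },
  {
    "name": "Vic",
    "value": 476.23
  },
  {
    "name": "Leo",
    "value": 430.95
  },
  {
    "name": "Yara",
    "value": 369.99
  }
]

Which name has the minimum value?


Comparing values:
  Nate: 446.04
  Bea: 433.51
  Vic: 476.23
  Leo: 430.95
  Yara: 369.99
Minimum: Yara (369.99)

ANSWER: Yara


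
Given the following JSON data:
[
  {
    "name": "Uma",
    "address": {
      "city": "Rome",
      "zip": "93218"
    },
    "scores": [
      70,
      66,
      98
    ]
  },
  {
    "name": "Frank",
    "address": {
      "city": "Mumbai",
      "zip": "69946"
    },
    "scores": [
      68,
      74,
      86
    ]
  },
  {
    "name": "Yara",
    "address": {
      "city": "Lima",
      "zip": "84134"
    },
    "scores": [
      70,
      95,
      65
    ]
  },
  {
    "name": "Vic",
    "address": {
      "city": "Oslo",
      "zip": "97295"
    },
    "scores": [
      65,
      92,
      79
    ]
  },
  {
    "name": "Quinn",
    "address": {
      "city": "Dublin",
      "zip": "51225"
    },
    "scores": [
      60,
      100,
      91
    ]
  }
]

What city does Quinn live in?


Path: records[4].address.city
Value: Dublin

ANSWER: Dublin


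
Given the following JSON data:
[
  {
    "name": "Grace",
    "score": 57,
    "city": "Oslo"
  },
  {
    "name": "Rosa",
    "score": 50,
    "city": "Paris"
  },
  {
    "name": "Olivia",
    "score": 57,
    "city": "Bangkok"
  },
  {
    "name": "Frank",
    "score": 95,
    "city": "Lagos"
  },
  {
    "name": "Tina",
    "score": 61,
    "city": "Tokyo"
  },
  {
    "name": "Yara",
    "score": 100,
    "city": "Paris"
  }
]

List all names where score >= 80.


Filtering records where score >= 80:
  Grace (score=57) -> no
  Rosa (score=50) -> no
  Olivia (score=57) -> no
  Frank (score=95) -> YES
  Tina (score=61) -> no
  Yara (score=100) -> YES


ANSWER: Frank, Yara


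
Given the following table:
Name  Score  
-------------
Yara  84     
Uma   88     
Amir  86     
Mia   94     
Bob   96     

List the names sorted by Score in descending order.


Sorting by Score (descending):
  Bob: 96
  Mia: 94
  Uma: 88
  Amir: 86
  Yara: 84


ANSWER: Bob, Mia, Uma, Amir, Yara


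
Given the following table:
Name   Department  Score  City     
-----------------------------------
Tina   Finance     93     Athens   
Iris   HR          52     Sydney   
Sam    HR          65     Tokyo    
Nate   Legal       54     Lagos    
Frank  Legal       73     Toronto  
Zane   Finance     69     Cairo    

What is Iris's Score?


Row 2: Iris
Score = 52

ANSWER: 52


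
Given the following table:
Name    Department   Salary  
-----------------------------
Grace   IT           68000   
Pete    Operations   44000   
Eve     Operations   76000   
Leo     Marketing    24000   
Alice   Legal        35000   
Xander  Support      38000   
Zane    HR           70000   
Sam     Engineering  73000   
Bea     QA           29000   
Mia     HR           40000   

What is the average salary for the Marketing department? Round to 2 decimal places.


Marketing department members:
  Leo: 24000
Sum = 24000
Count = 1
Average = 24000 / 1 = 24000.00

ANSWER: 24000.00


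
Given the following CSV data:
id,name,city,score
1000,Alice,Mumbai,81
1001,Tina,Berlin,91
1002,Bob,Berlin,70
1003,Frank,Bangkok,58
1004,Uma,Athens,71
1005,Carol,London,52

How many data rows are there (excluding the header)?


Counting rows (excluding header):
Header: id,name,city,score
Data rows: 6

ANSWER: 6


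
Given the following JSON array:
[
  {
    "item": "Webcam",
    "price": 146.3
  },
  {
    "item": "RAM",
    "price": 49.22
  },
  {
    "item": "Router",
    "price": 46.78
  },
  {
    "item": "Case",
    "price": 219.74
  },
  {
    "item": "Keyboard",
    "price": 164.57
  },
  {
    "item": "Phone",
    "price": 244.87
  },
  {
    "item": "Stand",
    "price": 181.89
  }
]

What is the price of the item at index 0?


Array index 0 -> Webcam
price = 146.3

ANSWER: 146.3


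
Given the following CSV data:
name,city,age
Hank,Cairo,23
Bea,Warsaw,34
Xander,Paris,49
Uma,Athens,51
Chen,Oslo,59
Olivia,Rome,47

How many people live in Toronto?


Scanning city column for 'Toronto':
Total matches: 0

ANSWER: 0


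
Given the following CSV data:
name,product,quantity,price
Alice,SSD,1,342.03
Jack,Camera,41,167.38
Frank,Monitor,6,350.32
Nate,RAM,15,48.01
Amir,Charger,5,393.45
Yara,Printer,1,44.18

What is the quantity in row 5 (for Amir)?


Row 5: Amir
Column 'quantity' = 5

ANSWER: 5


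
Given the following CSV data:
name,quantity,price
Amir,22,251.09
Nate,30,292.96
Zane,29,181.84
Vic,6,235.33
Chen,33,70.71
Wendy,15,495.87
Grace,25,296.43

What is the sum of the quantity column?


Values in 'quantity' column:
  Row 1: 22
  Row 2: 30
  Row 3: 29
  Row 4: 6
  Row 5: 33
  Row 6: 15
  Row 7: 25
Sum = 22 + 30 + 29 + 6 + 33 + 15 + 25 = 160

ANSWER: 160


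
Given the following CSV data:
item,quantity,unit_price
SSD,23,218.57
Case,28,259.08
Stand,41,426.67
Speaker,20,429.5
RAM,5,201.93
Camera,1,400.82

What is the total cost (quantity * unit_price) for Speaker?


Row: Speaker
quantity = 20
unit_price = 429.5
total = 20 * 429.5 = 8590.0

ANSWER: 8590.0


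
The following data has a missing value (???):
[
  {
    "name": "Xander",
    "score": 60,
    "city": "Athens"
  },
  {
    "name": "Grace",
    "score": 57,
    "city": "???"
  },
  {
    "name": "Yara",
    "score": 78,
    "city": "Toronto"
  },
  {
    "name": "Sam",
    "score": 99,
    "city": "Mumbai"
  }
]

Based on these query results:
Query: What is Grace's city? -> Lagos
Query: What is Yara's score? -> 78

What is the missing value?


The missing value is Grace's city
From query: Grace's city = Lagos

ANSWER: Lagos


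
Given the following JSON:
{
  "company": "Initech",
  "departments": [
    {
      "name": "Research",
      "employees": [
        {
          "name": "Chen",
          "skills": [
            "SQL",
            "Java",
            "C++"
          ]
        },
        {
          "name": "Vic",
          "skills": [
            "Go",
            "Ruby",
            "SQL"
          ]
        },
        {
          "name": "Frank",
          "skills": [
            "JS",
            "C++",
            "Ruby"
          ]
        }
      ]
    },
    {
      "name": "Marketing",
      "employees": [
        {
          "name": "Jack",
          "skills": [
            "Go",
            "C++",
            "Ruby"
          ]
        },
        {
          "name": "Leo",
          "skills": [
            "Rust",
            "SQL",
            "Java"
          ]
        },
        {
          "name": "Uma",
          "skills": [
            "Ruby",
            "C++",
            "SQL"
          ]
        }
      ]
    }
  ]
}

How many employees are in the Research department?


Path: departments[0].employees
Count: 3

ANSWER: 3


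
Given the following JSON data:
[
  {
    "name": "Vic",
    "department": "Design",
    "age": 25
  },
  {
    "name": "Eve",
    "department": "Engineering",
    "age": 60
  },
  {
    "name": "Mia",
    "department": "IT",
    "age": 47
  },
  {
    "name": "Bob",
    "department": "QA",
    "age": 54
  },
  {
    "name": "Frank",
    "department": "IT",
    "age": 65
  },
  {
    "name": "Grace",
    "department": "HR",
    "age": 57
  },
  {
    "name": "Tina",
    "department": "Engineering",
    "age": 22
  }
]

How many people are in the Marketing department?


Scanning records for department = Marketing
  No matches found
Count: 0

ANSWER: 0


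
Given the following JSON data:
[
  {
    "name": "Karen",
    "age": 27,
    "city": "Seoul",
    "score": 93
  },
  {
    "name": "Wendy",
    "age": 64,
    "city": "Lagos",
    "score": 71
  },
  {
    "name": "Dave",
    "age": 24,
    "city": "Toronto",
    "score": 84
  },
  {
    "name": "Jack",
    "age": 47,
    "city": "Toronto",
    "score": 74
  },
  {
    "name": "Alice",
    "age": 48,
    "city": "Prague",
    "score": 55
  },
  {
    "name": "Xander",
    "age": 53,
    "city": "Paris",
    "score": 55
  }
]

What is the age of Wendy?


Looking up record where name = Wendy
Record index: 1
Field 'age' = 64

ANSWER: 64


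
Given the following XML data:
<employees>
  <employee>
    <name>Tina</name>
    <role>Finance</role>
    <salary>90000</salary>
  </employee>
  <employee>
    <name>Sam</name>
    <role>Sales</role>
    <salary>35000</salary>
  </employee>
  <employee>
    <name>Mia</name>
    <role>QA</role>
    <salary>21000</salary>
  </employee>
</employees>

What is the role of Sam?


Searching for <employee> with <name>Sam</name>
Found at position 2
<role>Sales</role>

ANSWER: Sales


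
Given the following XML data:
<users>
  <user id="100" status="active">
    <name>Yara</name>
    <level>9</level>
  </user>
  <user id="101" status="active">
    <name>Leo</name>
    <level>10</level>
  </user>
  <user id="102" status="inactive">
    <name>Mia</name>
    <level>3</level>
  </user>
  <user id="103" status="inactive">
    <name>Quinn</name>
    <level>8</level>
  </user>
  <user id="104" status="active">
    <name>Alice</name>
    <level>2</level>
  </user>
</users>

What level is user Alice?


Finding user: Alice
<level>2</level>

ANSWER: 2


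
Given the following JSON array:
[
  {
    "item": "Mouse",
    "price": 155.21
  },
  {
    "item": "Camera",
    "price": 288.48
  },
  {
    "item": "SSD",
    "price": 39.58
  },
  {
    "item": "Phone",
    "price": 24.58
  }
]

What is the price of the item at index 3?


Array index 3 -> Phone
price = 24.58

ANSWER: 24.58


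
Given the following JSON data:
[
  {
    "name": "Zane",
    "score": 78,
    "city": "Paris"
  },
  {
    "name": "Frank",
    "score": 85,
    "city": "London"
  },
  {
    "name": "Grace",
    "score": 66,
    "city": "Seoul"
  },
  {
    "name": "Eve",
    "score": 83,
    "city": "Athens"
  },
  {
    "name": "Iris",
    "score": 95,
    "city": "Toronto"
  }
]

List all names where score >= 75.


Filtering records where score >= 75:
  Zane (score=78) -> YES
  Frank (score=85) -> YES
  Grace (score=66) -> no
  Eve (score=83) -> YES
  Iris (score=95) -> YES


ANSWER: Zane, Frank, Eve, Iris


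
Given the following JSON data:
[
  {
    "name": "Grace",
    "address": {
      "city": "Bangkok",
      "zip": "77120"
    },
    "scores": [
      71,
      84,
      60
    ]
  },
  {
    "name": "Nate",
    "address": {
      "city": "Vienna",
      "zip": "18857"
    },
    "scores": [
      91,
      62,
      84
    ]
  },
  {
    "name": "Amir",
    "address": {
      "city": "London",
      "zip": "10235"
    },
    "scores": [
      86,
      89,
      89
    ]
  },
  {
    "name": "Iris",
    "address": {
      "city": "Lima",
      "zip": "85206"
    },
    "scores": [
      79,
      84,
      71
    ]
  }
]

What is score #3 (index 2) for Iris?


Path: records[3].scores[2]
Value: 71

ANSWER: 71


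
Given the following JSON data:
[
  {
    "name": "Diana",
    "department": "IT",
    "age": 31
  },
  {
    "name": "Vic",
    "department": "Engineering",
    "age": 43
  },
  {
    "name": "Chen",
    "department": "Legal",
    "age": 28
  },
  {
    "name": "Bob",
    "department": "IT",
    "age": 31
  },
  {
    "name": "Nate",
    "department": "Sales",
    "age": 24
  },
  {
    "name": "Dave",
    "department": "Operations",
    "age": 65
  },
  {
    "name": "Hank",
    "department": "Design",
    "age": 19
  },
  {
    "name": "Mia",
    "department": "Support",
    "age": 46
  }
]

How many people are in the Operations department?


Scanning records for department = Operations
  Record 5: Dave
Count: 1

ANSWER: 1


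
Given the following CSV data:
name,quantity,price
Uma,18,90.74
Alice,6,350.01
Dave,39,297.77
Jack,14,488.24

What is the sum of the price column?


Values in 'price' column:
  Row 1: 90.74
  Row 2: 350.01
  Row 3: 297.77
  Row 4: 488.24
Sum = 90.74 + 350.01 + 297.77 + 488.24 = 1226.76

ANSWER: 1226.76


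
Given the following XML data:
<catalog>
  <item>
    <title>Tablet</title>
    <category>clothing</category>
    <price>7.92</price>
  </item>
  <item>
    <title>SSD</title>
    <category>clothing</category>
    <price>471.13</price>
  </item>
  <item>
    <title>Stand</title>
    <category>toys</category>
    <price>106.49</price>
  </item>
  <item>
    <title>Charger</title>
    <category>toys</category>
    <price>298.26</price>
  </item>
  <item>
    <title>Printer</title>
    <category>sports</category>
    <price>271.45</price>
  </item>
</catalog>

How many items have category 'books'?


Scanning <item> elements for <category>books</category>:
Count: 0

ANSWER: 0


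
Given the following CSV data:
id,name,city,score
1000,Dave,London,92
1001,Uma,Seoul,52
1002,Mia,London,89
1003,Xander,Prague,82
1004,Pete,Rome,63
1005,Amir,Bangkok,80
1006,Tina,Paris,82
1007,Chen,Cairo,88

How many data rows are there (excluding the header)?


Counting rows (excluding header):
Header: id,name,city,score
Data rows: 8

ANSWER: 8


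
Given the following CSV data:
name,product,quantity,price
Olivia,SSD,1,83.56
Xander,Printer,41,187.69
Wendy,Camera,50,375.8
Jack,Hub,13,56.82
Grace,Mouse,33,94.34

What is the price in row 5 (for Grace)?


Row 5: Grace
Column 'price' = 94.34

ANSWER: 94.34


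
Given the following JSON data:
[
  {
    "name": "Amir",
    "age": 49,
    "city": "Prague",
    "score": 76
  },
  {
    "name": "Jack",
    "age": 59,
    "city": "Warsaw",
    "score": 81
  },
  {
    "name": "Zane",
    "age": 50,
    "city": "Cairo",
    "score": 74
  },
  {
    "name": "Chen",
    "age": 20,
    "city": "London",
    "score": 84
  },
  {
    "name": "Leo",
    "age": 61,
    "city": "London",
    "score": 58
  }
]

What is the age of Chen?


Looking up record where name = Chen
Record index: 3
Field 'age' = 20

ANSWER: 20


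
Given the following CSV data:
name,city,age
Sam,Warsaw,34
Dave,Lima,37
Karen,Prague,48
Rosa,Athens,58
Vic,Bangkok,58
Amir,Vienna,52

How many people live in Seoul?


Scanning city column for 'Seoul':
Total matches: 0

ANSWER: 0


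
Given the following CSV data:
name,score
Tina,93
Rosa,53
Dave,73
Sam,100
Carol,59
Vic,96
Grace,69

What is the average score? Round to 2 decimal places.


Scores: 93, 53, 73, 100, 59, 96, 69
Sum = 543
Count = 7
Average = 543 / 7 = 77.57

ANSWER: 77.57


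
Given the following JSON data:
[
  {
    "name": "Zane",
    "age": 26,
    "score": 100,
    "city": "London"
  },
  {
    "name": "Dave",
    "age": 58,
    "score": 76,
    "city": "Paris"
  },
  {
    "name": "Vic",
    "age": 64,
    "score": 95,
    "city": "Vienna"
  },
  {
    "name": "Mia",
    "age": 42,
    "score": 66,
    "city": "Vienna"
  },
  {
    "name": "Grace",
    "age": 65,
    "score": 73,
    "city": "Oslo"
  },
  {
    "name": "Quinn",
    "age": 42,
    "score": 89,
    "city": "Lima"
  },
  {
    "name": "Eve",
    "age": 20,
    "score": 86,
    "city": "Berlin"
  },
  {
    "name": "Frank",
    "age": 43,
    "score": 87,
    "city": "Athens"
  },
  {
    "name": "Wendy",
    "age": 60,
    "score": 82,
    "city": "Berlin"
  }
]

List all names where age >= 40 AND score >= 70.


Checking both conditions:
  Zane (age=26, score=100) -> no
  Dave (age=58, score=76) -> YES
  Vic (age=64, score=95) -> YES
  Mia (age=42, score=66) -> no
  Grace (age=65, score=73) -> YES
  Quinn (age=42, score=89) -> YES
  Eve (age=20, score=86) -> no
  Frank (age=43, score=87) -> YES
  Wendy (age=60, score=82) -> YES


ANSWER: Dave, Vic, Grace, Quinn, Frank, Wendy
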